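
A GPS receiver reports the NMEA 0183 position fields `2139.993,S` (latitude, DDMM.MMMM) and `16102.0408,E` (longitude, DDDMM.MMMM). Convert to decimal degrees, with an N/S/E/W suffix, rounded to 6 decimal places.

21.666550° S, 161.034013° E

φ: split at 2 digits → 21° and 39.993′; 21 + 39.993/60 = 21.6665500
λ: split at 3 digits → 161° and 2.0408′; 161 + 2.0408/60 = 161.0340133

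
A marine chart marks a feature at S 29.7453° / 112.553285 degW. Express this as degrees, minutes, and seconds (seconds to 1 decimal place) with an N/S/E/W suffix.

29°44′43.1″ S, 112°33′11.8″ W

Latitude: 0.745300 × 60 = 44.71800′ → 44′, remainder × 60 = 43.080″
λ: 0.553285 × 60 = 33.19710′ → 33′, remainder × 60 = 11.826″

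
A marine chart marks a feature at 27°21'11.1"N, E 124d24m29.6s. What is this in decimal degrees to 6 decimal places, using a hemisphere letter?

Lat: 21′ + 11.1″ = 21.18500′; 27 + 21.18500/60 = 27.3530833
λ: 24′ + 29.6″ = 24.49333′; 124 + 24.49333/60 = 124.4082222

27.353083° N, 124.408222° E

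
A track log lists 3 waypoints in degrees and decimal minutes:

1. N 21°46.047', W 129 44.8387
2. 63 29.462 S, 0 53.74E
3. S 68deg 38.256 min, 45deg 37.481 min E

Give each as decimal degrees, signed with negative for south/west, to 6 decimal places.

1. 21.767450, -129.747312
2. -63.491033, 0.895667
3. -68.637600, 45.624683

Point 1:
  Lat: 21 + 46.047/60 = 21.7674500
  N → positive
  λ: 44.8387′ = 0.747312°; total 129.7473117
  W ⇒ negate
Point 2:
  Latitude: 63 + 29.462/60 = 63.4910333
  S → negative
  Longitude: 53.74′ = 0.895667°; total 0.8956667
  E ⇒ keep positive
Point 3:
  φ: 68 + 38.256/60 = 68.6376000
  S → negative
  λ: 37.481′ = 0.624683°; total 45.6246833
  E ⇒ keep positive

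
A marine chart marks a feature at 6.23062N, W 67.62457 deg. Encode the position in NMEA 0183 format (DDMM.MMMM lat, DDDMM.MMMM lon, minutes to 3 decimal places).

0613.837,N / 06737.474,W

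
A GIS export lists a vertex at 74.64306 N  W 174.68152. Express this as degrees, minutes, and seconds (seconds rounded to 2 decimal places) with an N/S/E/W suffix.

Latitude: whole degrees 74; 38.58360′ → 38′ and 35.0160″
Longitude: 0.681520° → 40.89120′; 0.89120 × 60 = 53.4720″

74°38′35.02″ N, 174°40′53.47″ W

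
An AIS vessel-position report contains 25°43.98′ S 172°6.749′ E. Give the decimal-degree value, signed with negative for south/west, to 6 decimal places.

-25.733000, 172.112483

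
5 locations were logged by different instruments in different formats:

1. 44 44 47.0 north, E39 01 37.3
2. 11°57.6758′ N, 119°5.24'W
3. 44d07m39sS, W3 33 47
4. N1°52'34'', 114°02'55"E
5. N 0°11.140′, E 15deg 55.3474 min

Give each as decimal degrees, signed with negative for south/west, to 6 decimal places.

1. 44.746389, 39.027028
2. 11.961263, -119.087333
3. -44.127500, -3.563056
4. 1.876111, 114.048611
5. 0.185667, 15.922457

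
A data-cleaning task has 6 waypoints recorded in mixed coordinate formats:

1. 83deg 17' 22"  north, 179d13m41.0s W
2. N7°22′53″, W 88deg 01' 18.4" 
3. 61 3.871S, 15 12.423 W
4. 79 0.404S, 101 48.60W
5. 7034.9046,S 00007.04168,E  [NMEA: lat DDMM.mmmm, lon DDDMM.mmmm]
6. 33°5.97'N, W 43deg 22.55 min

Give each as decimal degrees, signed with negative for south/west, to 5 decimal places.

1. 83.28944, -179.22806
2. 7.38139, -88.02178
3. -61.06452, -15.20705
4. -79.00673, -101.81000
5. -70.58174, 0.11736
6. 33.09950, -43.37583

Point 1:
  Lat: 83° + 17/60 + 22/3600 = 83 + 0.283333 + 0.006111 = 83.289444
  N → positive
  Lon: 179° + 13/60 + 41/3600 = 179 + 0.216667 + 0.011389 = 179.228056
  W → negative
Point 2:
  Latitude: 22′ + 53″ = 22.88333′; 7 + 22.88333/60 = 7.381389
  N → positive
  λ: 88 + 1/60 + 18.4/3600 = 88.021778
  W ⇒ negate
Point 3:
  Lat: 61 + 3.871/60 = 61.064517
  S → negative
  Lon: 12.423′ = 0.207050°; total 15.207050
  W ⇒ negate
Point 4:
  Lat: 79 + 0.404/60 = 79.006733
  S → negative
  Longitude: 48.6′ = 0.810000°; total 101.810000
  hemisphere W, so the sign is −
Point 5:
  φ: degrees = first 2 digits = 70, minutes = 34.9046; 70 + 34.9046/60 = 70.581743
  hemisphere S, so the sign is −
  Longitude: split at 3 digits → 000° and 7.04168′; 0 + 7.04168/60 = 0.117361
  E ⇒ keep positive
Point 6:
  Lat: 5.97′ = 0.099500°; total 33.099500
  N → positive
  λ: 43 + 22.55/60 = 43.375833
  W ⇒ negate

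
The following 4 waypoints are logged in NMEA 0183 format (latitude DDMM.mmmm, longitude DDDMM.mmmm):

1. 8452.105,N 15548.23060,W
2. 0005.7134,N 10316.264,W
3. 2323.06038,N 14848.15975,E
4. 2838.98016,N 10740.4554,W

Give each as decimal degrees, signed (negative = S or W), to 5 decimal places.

1. 84.86842, -155.80384
2. 0.09522, -103.27107
3. 23.38434, 148.80266
4. 28.64967, -107.67426

Point 1:
  Lat: degrees = first 2 digits = 84, minutes = 52.105; 84 + 52.105/60 = 84.868417
  N → positive
  Lon: split at 3 digits → 155° and 48.2306′; 155 + 48.2306/60 = 155.803843
  hemisphere W, so the sign is −
Point 2:
  Lat: degrees = first 2 digits = 0, minutes = 5.7134; 0 + 5.7134/60 = 0.095223
  N → positive
  Lon: split at 3 digits → 103° and 16.264′; 103 + 16.264/60 = 103.271067
  W ⇒ negate
Point 3:
  Latitude: split at 2 digits → 23° and 23.06038′; 23 + 23.06038/60 = 23.384340
  N → positive
  Lon: split at 3 digits → 148° and 48.15975′; 148 + 48.15975/60 = 148.802663
  E → positive
Point 4:
  Lat: split at 2 digits → 28° and 38.98016′; 28 + 38.98016/60 = 28.649669
  N ⇒ keep positive
  Longitude: split at 3 digits → 107° and 40.4554′; 107 + 40.4554/60 = 107.674257
  hemisphere W, so the sign is −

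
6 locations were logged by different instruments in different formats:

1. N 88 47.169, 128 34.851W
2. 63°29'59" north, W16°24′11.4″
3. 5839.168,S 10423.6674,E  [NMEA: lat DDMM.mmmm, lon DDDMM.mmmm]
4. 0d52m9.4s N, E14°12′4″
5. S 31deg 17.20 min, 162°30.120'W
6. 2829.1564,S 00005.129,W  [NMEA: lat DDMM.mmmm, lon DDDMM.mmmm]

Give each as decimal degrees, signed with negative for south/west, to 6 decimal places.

1. 88.786150, -128.580850
2. 63.499722, -16.403167
3. -58.652800, 104.394457
4. 0.869278, 14.201111
5. -31.286667, -162.502000
6. -28.485940, -0.085483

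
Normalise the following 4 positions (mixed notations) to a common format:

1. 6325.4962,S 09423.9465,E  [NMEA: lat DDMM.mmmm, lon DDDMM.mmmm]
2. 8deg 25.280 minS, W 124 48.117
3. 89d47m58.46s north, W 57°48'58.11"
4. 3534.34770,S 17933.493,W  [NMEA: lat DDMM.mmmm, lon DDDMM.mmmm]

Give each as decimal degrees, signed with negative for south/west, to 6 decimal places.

Point 1:
  Latitude: degrees = first 2 digits = 63, minutes = 25.4962; 63 + 25.4962/60 = 63.4249367
  S ⇒ negate
  Lon: split at 3 digits → 094° and 23.9465′; 94 + 23.9465/60 = 94.3991083
  E → positive
Point 2:
  Latitude: 8 + 25.28/60 = 8.4213333
  S ⇒ negate
  Longitude: 48.117′ = 0.801950°; total 124.8019500
  hemisphere W, so the sign is −
Point 3:
  φ: 47′ + 58.46″ = 47.97433′; 89 + 47.97433/60 = 89.7995722
  N ⇒ keep positive
  Lon: 48′ + 58.11″ = 48.96850′; 57 + 48.96850/60 = 57.8161417
  W → negative
Point 4:
  Lat: degrees = first 2 digits = 35, minutes = 34.3477; 35 + 34.3477/60 = 35.5724617
  S ⇒ negate
  Lon: split at 3 digits → 179° and 33.493′; 179 + 33.493/60 = 179.5582167
  W → negative

1. -63.424937, 94.399108
2. -8.421333, -124.801950
3. 89.799572, -57.816142
4. -35.572462, -179.558217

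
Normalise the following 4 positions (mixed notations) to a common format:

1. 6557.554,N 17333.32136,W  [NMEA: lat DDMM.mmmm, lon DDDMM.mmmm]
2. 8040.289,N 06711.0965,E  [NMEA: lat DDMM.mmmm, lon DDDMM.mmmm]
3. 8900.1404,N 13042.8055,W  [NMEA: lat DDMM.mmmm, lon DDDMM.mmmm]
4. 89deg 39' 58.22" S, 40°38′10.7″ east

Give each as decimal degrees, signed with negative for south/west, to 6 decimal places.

1. 65.959233, -173.555356
2. 80.671483, 67.184942
3. 89.002340, -130.713425
4. -89.666172, 40.636306

Point 1:
  Lat: split at 2 digits → 65° and 57.554′; 65 + 57.554/60 = 65.9592333
  N ⇒ keep positive
  Longitude: split at 3 digits → 173° and 33.32136′; 173 + 33.32136/60 = 173.5553560
  W → negative
Point 2:
  Latitude: split at 2 digits → 80° and 40.289′; 80 + 40.289/60 = 80.6714833
  N → positive
  Longitude: split at 3 digits → 067° and 11.0965′; 67 + 11.0965/60 = 67.1849417
  E → positive
Point 3:
  Lat: degrees = first 2 digits = 89, minutes = 0.1404; 89 + 0.1404/60 = 89.0023400
  N → positive
  Lon: degrees = first 3 digits = 130, minutes = 42.8055; 130 + 42.8055/60 = 130.7134250
  hemisphere W, so the sign is −
Point 4:
  φ: 89 + 39/60 + 58.22/3600 = 89.6661722
  S ⇒ negate
  λ: 40 + 38/60 + 10.7/3600 = 40.6363056
  E ⇒ keep positive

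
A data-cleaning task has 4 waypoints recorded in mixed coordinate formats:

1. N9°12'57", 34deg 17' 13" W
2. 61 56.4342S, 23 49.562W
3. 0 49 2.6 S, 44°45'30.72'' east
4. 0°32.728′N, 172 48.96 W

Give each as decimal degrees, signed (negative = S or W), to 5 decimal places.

1. 9.21583, -34.28694
2. -61.94057, -23.82603
3. -0.81739, 44.75853
4. 0.54547, -172.81600

Point 1:
  Lat: 9° + 12/60 + 57/3600 = 9 + 0.200000 + 0.015833 = 9.215833
  N ⇒ keep positive
  Lon: 34 + 17/60 + 13/3600 = 34.286944
  W ⇒ negate
Point 2:
  φ: 56.4342′ = 0.940570°; total 61.940570
  hemisphere S, so the sign is −
  λ: 23 + 49.562/60 = 23.826033
  W → negative
Point 3:
  Latitude: 0° + 49/60 + 2.6/3600 = 0 + 0.816667 + 0.000722 = 0.817389
  S → negative
  Longitude: 45′ + 30.72″ = 45.51200′; 44 + 45.51200/60 = 44.758533
  E → positive
Point 4:
  φ: 0 + 32.728/60 = 0.545467
  N ⇒ keep positive
  Longitude: 48.96′ = 0.816000°; total 172.816000
  W → negative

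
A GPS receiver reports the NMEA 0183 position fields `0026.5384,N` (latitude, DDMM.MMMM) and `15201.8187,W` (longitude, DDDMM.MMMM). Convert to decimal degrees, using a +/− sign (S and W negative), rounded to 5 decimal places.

0.44231, -152.03031

Lat: split at 2 digits → 00° and 26.5384′; 0 + 26.5384/60 = 0.442307
N ⇒ keep positive
λ: split at 3 digits → 152° and 1.8187′; 152 + 1.8187/60 = 152.030312
W → negative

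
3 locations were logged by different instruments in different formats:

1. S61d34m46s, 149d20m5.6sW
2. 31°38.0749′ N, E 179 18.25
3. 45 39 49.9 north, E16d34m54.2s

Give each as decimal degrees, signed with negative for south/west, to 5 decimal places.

1. -61.57944, -149.33489
2. 31.63458, 179.30417
3. 45.66386, 16.58172

Point 1:
  Lat: 61 + 34/60 + 46/3600 = 61.579444
  hemisphere S, so the sign is −
  Lon: 149° + 20/60 + 5.6/3600 = 149 + 0.333333 + 0.001556 = 149.334889
  hemisphere W, so the sign is −
Point 2:
  φ: 31 + 38.0749/60 = 31.634582
  N → positive
  Longitude: 179 + 18.25/60 = 179.304167
  E → positive
Point 3:
  Latitude: 45° + 39/60 + 49.9/3600 = 45 + 0.650000 + 0.013861 = 45.663861
  N → positive
  λ: 16 + 34/60 + 54.2/3600 = 16.581722
  E → positive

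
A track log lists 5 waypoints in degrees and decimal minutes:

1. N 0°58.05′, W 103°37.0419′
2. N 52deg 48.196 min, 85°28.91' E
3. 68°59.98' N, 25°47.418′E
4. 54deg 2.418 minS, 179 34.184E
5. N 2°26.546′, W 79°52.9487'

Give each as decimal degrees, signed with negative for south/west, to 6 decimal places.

1. 0.967500, -103.617365
2. 52.803267, 85.481833
3. 68.999667, 25.790300
4. -54.040300, 179.569733
5. 2.442433, -79.882478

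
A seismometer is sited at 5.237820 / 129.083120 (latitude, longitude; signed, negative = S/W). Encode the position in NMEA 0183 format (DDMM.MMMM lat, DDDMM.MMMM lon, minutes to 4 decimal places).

0514.2692,N / 12904.9872,E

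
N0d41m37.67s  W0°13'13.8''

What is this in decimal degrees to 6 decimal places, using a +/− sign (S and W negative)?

0.693797, -0.220500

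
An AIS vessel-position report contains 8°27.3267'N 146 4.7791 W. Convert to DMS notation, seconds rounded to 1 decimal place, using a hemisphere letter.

Lat: fractional minutes 0.32670 × 60 = 19.602″
Longitude: fractional minutes 0.77910 × 60 = 46.746″

8°27′19.6″ N, 146°04′46.7″ W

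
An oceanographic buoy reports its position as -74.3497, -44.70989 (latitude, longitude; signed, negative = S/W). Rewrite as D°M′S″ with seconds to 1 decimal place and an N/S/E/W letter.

Latitude is negative → S; |value| = 74.349700
Lat: 0.349700 × 60 = 20.98200′ → 20′, remainder × 60 = 58.920″
Longitude is negative → W; |value| = 44.709890
λ: 0.709890° → 42.59340′; 0.59340 × 60 = 35.604″

74°20′58.9″ S, 44°42′35.6″ W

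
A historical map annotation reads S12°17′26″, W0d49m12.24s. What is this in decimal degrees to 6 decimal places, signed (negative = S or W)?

-12.290556, -0.820067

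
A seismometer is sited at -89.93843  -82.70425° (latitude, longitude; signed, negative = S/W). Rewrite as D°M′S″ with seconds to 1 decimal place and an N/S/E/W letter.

89°56′18.3″ S, 82°42′15.3″ W

Latitude is negative → S; |value| = 89.938430
Latitude: whole degrees 89; 56.30580′ → 56′ and 18.348″
Longitude is negative → W; |value| = 82.704250
Lon: whole degrees 82; 42.25500′ → 42′ and 15.300″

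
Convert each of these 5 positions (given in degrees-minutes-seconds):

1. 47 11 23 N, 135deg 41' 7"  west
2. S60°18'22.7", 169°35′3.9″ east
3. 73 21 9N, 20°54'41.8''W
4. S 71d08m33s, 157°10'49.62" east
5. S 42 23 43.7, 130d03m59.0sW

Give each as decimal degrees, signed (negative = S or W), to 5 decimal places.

1. 47.18972, -135.68528
2. -60.30631, 169.58442
3. 73.35250, -20.91161
4. -71.14250, 157.18045
5. -42.39547, -130.06639

Point 1:
  Lat: 47° + 11/60 + 23/3600 = 47 + 0.183333 + 0.006389 = 47.189722
  N ⇒ keep positive
  Longitude: 41′ + 7″ = 41.11667′; 135 + 41.11667/60 = 135.685278
  W → negative
Point 2:
  Lat: 60° + 18/60 + 22.7/3600 = 60 + 0.300000 + 0.006306 = 60.306306
  S → negative
  Longitude: 169° + 35/60 + 3.9/3600 = 169 + 0.583333 + 0.001083 = 169.584417
  E ⇒ keep positive
Point 3:
  Latitude: 73 + 21/60 + 9/3600 = 73.352500
  N ⇒ keep positive
  λ: 20° + 54/60 + 41.8/3600 = 20 + 0.900000 + 0.011611 = 20.911611
  W ⇒ negate
Point 4:
  φ: 8′ + 33″ = 8.55000′; 71 + 8.55000/60 = 71.142500
  S ⇒ negate
  Lon: 157 + 10/60 + 49.62/3600 = 157.180450
  E → positive
Point 5:
  φ: 42 + 23/60 + 43.7/3600 = 42.395472
  S ⇒ negate
  λ: 3′ + 59″ = 3.98333′; 130 + 3.98333/60 = 130.066389
  W → negative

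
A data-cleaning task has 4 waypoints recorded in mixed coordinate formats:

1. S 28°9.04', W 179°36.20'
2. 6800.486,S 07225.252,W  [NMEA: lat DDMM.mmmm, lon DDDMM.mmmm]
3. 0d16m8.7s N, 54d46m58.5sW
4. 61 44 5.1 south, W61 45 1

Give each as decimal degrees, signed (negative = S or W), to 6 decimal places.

1. -28.150667, -179.603333
2. -68.008100, -72.420867
3. 0.269083, -54.782917
4. -61.734750, -61.750278

Point 1:
  Latitude: 28 + 9.04/60 = 28.1506667
  S ⇒ negate
  Lon: 36.2′ = 0.603333°; total 179.6033333
  hemisphere W, so the sign is −
Point 2:
  φ: degrees = first 2 digits = 68, minutes = 0.486; 68 + 0.486/60 = 68.0081000
  S → negative
  Lon: split at 3 digits → 072° and 25.252′; 72 + 25.252/60 = 72.4208667
  W → negative
Point 3:
  φ: 16′ + 8.7″ = 16.14500′; 0 + 16.14500/60 = 0.2690833
  N → positive
  λ: 54 + 46/60 + 58.5/3600 = 54.7829167
  W → negative
Point 4:
  φ: 61° + 44/60 + 5.1/3600 = 61 + 0.733333 + 0.001417 = 61.7347500
  hemisphere S, so the sign is −
  λ: 45′ + 1″ = 45.01667′; 61 + 45.01667/60 = 61.7502778
  hemisphere W, so the sign is −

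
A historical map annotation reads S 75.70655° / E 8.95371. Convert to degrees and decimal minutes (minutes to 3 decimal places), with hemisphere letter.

75° 42.393′ S, 8° 57.223′ E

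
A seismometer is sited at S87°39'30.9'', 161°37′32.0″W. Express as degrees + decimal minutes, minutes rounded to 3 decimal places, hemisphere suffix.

Lat: seconds/60 = 0.51500; minutes = 39 + 0.51500 = 39.51500
Longitude: seconds/60 = 0.53333; minutes = 37 + 0.53333 = 37.53333

87° 39.515′ S, 161° 37.533′ W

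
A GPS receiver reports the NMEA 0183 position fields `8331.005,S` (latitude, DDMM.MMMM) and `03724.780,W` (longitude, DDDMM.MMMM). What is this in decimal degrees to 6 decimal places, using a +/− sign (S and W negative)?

φ: split at 2 digits → 83° and 31.005′; 83 + 31.005/60 = 83.5167500
S ⇒ negate
Lon: degrees = first 3 digits = 37, minutes = 24.78; 37 + 24.78/60 = 37.4130000
W ⇒ negate

-83.516750, -37.413000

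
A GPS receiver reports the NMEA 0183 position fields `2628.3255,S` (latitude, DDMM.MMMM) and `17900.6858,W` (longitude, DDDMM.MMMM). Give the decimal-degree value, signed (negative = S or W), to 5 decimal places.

-26.47209, -179.01143

Lat: degrees = first 2 digits = 26, minutes = 28.3255; 26 + 28.3255/60 = 26.472092
S ⇒ negate
Lon: degrees = first 3 digits = 179, minutes = 0.6858; 179 + 0.6858/60 = 179.011430
W → negative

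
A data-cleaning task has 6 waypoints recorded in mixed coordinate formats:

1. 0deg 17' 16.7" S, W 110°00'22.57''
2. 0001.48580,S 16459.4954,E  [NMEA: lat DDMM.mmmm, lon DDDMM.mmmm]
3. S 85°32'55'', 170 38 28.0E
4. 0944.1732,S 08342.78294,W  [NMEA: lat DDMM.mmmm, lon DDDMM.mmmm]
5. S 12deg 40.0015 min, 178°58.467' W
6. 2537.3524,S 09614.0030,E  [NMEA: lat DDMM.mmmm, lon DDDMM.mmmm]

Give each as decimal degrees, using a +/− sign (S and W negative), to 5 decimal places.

1. -0.28797, -110.00627
2. -0.02476, 164.99159
3. -85.54861, 170.64111
4. -9.73622, -83.71305
5. -12.66669, -178.97445
6. -25.62254, 96.23338

Point 1:
  Lat: 17′ + 16.7″ = 17.27833′; 0 + 17.27833/60 = 0.287972
  S ⇒ negate
  λ: 0′ + 22.57″ = 0.37617′; 110 + 0.37617/60 = 110.006269
  W ⇒ negate
Point 2:
  φ: split at 2 digits → 00° and 1.4858′; 0 + 1.4858/60 = 0.024763
  hemisphere S, so the sign is −
  λ: degrees = first 3 digits = 164, minutes = 59.4954; 164 + 59.4954/60 = 164.991590
  E → positive
Point 3:
  Lat: 32′ + 55″ = 32.91667′; 85 + 32.91667/60 = 85.548611
  S → negative
  λ: 170 + 38/60 + 28/3600 = 170.641111
  E → positive
Point 4:
  φ: split at 2 digits → 09° and 44.1732′; 9 + 44.1732/60 = 9.736220
  S → negative
  Lon: split at 3 digits → 083° and 42.78294′; 83 + 42.78294/60 = 83.713049
  hemisphere W, so the sign is −
Point 5:
  Latitude: 40.0015′ = 0.666692°; total 12.666692
  S ⇒ negate
  Longitude: 178 + 58.467/60 = 178.974450
  W ⇒ negate
Point 6:
  φ: degrees = first 2 digits = 25, minutes = 37.3524; 25 + 37.3524/60 = 25.622540
  S ⇒ negate
  λ: degrees = first 3 digits = 96, minutes = 14.003; 96 + 14.003/60 = 96.233383
  E ⇒ keep positive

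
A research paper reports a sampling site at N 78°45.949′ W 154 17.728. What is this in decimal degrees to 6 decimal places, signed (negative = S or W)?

78.765817, -154.295467

Lat: 78 + 45.949/60 = 78.7658167
N → positive
Longitude: 154 + 17.728/60 = 154.2954667
W ⇒ negate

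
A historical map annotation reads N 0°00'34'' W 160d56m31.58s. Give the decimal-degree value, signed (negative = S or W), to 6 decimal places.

Lat: 0′ + 34″ = 0.56667′; 0 + 0.56667/60 = 0.0094444
N → positive
λ: 56′ + 31.58″ = 56.52633′; 160 + 56.52633/60 = 160.9421056
W → negative

0.009444, -160.942106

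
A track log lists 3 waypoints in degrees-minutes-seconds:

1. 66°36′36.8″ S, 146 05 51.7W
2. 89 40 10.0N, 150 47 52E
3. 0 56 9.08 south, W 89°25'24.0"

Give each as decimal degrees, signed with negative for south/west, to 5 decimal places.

Point 1:
  Latitude: 66° + 36/60 + 36.8/3600 = 66 + 0.600000 + 0.010222 = 66.610222
  S ⇒ negate
  λ: 146 + 5/60 + 51.7/3600 = 146.097694
  hemisphere W, so the sign is −
Point 2:
  Lat: 40′ + 10″ = 40.16667′; 89 + 40.16667/60 = 89.669444
  N → positive
  Lon: 150 + 47/60 + 52/3600 = 150.797778
  E → positive
Point 3:
  Lat: 0 + 56/60 + 9.08/3600 = 0.935856
  S → negative
  Longitude: 89 + 25/60 + 24/3600 = 89.423333
  hemisphere W, so the sign is −

1. -66.61022, -146.09769
2. 89.66944, 150.79778
3. -0.93586, -89.42333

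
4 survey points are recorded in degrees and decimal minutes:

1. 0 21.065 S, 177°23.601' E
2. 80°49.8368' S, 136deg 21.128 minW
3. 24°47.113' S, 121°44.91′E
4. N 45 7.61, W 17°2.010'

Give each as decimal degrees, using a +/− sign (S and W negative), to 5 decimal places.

1. -0.35108, 177.39335
2. -80.83061, -136.35213
3. -24.78522, 121.74850
4. 45.12683, -17.03350

Point 1:
  Latitude: 0 + 21.065/60 = 0.351083
  S → negative
  Longitude: 177 + 23.601/60 = 177.393350
  E → positive
Point 2:
  φ: 80 + 49.8368/60 = 80.830613
  hemisphere S, so the sign is −
  Longitude: 136 + 21.128/60 = 136.352133
  W ⇒ negate
Point 3:
  Lat: 47.113′ = 0.785217°; total 24.785217
  S → negative
  λ: 121 + 44.91/60 = 121.748500
  E ⇒ keep positive
Point 4:
  Lat: 7.61′ = 0.126833°; total 45.126833
  N → positive
  Lon: 2.01′ = 0.033500°; total 17.033500
  W → negative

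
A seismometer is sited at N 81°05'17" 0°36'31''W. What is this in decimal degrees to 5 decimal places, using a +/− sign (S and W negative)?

Lat: 5′ + 17″ = 5.28333′; 81 + 5.28333/60 = 81.088056
N ⇒ keep positive
Longitude: 0° + 36/60 + 31/3600 = 0 + 0.600000 + 0.008611 = 0.608611
hemisphere W, so the sign is −

81.08806, -0.60861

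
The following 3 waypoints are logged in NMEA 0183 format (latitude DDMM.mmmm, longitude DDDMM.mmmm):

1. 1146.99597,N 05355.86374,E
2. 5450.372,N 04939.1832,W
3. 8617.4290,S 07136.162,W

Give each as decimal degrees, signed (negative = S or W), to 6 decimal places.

1. 11.783266, 53.931062
2. 54.839533, -49.653053
3. -86.290483, -71.602700

Point 1:
  Lat: degrees = first 2 digits = 11, minutes = 46.99597; 11 + 46.99597/60 = 11.7832662
  N → positive
  λ: split at 3 digits → 053° and 55.86374′; 53 + 55.86374/60 = 53.9310623
  E ⇒ keep positive
Point 2:
  φ: degrees = first 2 digits = 54, minutes = 50.372; 54 + 50.372/60 = 54.8395333
  N ⇒ keep positive
  Longitude: split at 3 digits → 049° and 39.1832′; 49 + 39.1832/60 = 49.6530533
  W ⇒ negate
Point 3:
  φ: split at 2 digits → 86° and 17.429′; 86 + 17.429/60 = 86.2904833
  S → negative
  Longitude: degrees = first 3 digits = 71, minutes = 36.162; 71 + 36.162/60 = 71.6027000
  hemisphere W, so the sign is −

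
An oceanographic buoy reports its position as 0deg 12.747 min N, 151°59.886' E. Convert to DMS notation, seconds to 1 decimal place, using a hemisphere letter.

Lat: 12.74700′ → 12′ and 0.74700 × 60 = 44.820″
Longitude: fractional minutes 0.88600 × 60 = 53.160″

0°12′44.8″ N, 151°59′53.2″ E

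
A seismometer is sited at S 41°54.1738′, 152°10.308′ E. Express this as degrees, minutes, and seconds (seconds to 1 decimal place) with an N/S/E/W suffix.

41°54′10.4″ S, 152°10′18.5″ E

Latitude: 54.17380′ → 54′ and 0.17380 × 60 = 10.428″
λ: 10.30800′ → 10′ and 0.30800 × 60 = 18.480″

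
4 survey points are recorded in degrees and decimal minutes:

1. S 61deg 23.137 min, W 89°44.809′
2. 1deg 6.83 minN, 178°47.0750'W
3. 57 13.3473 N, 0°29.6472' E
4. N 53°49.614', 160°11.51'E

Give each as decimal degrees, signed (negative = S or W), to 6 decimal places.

1. -61.385617, -89.746817
2. 1.113833, -178.784583
3. 57.222455, 0.494120
4. 53.826900, 160.191833

Point 1:
  Latitude: 23.137′ = 0.385617°; total 61.3856167
  S ⇒ negate
  Longitude: 89 + 44.809/60 = 89.7468167
  W ⇒ negate
Point 2:
  Lat: 1 + 6.83/60 = 1.1138333
  N ⇒ keep positive
  λ: 47.075′ = 0.784583°; total 178.7845833
  hemisphere W, so the sign is −
Point 3:
  Lat: 57 + 13.3473/60 = 57.2224550
  N ⇒ keep positive
  Longitude: 0 + 29.6472/60 = 0.4941200
  E → positive
Point 4:
  φ: 49.614′ = 0.826900°; total 53.8269000
  N ⇒ keep positive
  Lon: 160 + 11.51/60 = 160.1918333
  E → positive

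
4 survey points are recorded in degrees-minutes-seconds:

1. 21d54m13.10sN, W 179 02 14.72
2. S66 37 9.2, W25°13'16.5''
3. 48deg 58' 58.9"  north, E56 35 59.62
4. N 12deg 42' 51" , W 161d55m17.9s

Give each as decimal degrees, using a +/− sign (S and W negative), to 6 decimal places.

Point 1:
  Lat: 54′ + 13.1″ = 54.21833′; 21 + 54.21833/60 = 21.9036389
  N ⇒ keep positive
  λ: 179° + 2/60 + 14.72/3600 = 179 + 0.033333 + 0.004089 = 179.0374222
  W → negative
Point 2:
  φ: 66° + 37/60 + 9.2/3600 = 66 + 0.616667 + 0.002556 = 66.6192222
  S → negative
  Longitude: 25 + 13/60 + 16.5/3600 = 25.2212500
  W → negative
Point 3:
  Latitude: 48° + 58/60 + 58.9/3600 = 48 + 0.966667 + 0.016361 = 48.9830278
  N → positive
  Lon: 56° + 35/60 + 59.62/3600 = 56 + 0.583333 + 0.016561 = 56.5998944
  E ⇒ keep positive
Point 4:
  Latitude: 12 + 42/60 + 51/3600 = 12.7141667
  N ⇒ keep positive
  Longitude: 161 + 55/60 + 17.9/3600 = 161.9216389
  hemisphere W, so the sign is −

1. 21.903639, -179.037422
2. -66.619222, -25.221250
3. 48.983028, 56.599894
4. 12.714167, -161.921639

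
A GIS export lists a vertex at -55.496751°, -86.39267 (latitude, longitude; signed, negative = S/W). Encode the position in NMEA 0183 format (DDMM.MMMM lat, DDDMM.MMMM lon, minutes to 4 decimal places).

Latitude is negative → S; |value| = 55.496751
φ: 55° + 0.496751 × 60 = 55° 29.805060′
Longitude is negative → W; |value| = 86.392670
Lon: fractional part 0.392670 → 23.560200 minutes

5529.8051,S / 08623.5602,W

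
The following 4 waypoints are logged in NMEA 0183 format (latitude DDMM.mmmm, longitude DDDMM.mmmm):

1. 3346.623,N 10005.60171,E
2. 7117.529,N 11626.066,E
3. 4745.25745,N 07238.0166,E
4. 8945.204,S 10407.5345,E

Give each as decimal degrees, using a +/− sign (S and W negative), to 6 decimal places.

Point 1:
  Lat: split at 2 digits → 33° and 46.623′; 33 + 46.623/60 = 33.7770500
  N ⇒ keep positive
  λ: split at 3 digits → 100° and 5.60171′; 100 + 5.60171/60 = 100.0933618
  E ⇒ keep positive
Point 2:
  Latitude: degrees = first 2 digits = 71, minutes = 17.529; 71 + 17.529/60 = 71.2921500
  N → positive
  λ: split at 3 digits → 116° and 26.066′; 116 + 26.066/60 = 116.4344333
  E ⇒ keep positive
Point 3:
  Latitude: degrees = first 2 digits = 47, minutes = 45.25745; 47 + 45.25745/60 = 47.7542908
  N → positive
  Longitude: split at 3 digits → 072° and 38.0166′; 72 + 38.0166/60 = 72.6336100
  E → positive
Point 4:
  Lat: split at 2 digits → 89° and 45.204′; 89 + 45.204/60 = 89.7534000
  S → negative
  Lon: degrees = first 3 digits = 104, minutes = 7.5345; 104 + 7.5345/60 = 104.1255750
  E ⇒ keep positive

1. 33.777050, 100.093362
2. 71.292150, 116.434433
3. 47.754291, 72.633610
4. -89.753400, 104.125575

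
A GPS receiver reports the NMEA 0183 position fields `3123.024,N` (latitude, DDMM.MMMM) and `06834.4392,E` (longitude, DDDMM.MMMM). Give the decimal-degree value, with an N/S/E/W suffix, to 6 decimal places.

31.383733° N, 68.573987° E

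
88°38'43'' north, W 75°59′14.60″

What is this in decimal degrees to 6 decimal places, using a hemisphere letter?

88.645278° N, 75.987389° W

φ: 88° + 38/60 + 43/3600 = 88 + 0.633333 + 0.011944 = 88.6452778
Longitude: 75 + 59/60 + 14.6/3600 = 75.9873889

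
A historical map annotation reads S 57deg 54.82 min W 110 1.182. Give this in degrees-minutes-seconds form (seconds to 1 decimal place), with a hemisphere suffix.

57°54′49.2″ S, 110°01′10.9″ W

Latitude: fractional minutes 0.82000 × 60 = 49.200″
λ: fractional minutes 0.18200 × 60 = 10.920″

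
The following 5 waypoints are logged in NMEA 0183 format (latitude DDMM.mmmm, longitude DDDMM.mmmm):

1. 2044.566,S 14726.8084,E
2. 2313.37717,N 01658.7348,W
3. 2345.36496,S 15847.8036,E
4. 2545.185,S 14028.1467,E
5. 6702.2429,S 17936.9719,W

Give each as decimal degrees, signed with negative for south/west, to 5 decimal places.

1. -20.74277, 147.44681
2. 23.22295, -16.97891
3. -23.75608, 158.79673
4. -25.75308, 140.46911
5. -67.03738, -179.61620

Point 1:
  Lat: degrees = first 2 digits = 20, minutes = 44.566; 20 + 44.566/60 = 20.742767
  S ⇒ negate
  Lon: split at 3 digits → 147° and 26.8084′; 147 + 26.8084/60 = 147.446807
  E ⇒ keep positive
Point 2:
  Latitude: degrees = first 2 digits = 23, minutes = 13.37717; 23 + 13.37717/60 = 23.222953
  N ⇒ keep positive
  λ: split at 3 digits → 016° and 58.7348′; 16 + 58.7348/60 = 16.978913
  W ⇒ negate
Point 3:
  Lat: split at 2 digits → 23° and 45.36496′; 23 + 45.36496/60 = 23.756083
  hemisphere S, so the sign is −
  Longitude: degrees = first 3 digits = 158, minutes = 47.8036; 158 + 47.8036/60 = 158.796727
  E ⇒ keep positive
Point 4:
  Latitude: split at 2 digits → 25° and 45.185′; 25 + 45.185/60 = 25.753083
  hemisphere S, so the sign is −
  Lon: split at 3 digits → 140° and 28.1467′; 140 + 28.1467/60 = 140.469112
  E → positive
Point 5:
  Lat: split at 2 digits → 67° and 2.2429′; 67 + 2.2429/60 = 67.037382
  S → negative
  Longitude: degrees = first 3 digits = 179, minutes = 36.9719; 179 + 36.9719/60 = 179.616198
  hemisphere W, so the sign is −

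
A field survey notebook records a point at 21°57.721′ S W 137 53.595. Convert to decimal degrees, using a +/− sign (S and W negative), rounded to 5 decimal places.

Lat: 21 + 57.721/60 = 21.962017
S → negative
Lon: 137 + 53.595/60 = 137.893250
W ⇒ negate

-21.96202, -137.89325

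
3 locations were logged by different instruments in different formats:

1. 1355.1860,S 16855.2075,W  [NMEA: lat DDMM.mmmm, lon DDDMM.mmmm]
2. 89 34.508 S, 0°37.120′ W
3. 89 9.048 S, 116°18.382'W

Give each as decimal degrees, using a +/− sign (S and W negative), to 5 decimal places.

1. -13.91977, -168.92013
2. -89.57513, -0.61867
3. -89.15080, -116.30637

Point 1:
  Lat: split at 2 digits → 13° and 55.186′; 13 + 55.186/60 = 13.919767
  S → negative
  Lon: split at 3 digits → 168° and 55.2075′; 168 + 55.2075/60 = 168.920125
  hemisphere W, so the sign is −
Point 2:
  Lat: 34.508′ = 0.575133°; total 89.575133
  hemisphere S, so the sign is −
  Longitude: 37.12′ = 0.618667°; total 0.618667
  W ⇒ negate
Point 3:
  φ: 9.048′ = 0.150800°; total 89.150800
  hemisphere S, so the sign is −
  Longitude: 116 + 18.382/60 = 116.306367
  hemisphere W, so the sign is −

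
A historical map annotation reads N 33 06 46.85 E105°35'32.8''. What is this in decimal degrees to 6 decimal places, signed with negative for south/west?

33.113014, 105.592444

Lat: 6′ + 46.85″ = 6.78083′; 33 + 6.78083/60 = 33.1130139
N → positive
Longitude: 35′ + 32.8″ = 35.54667′; 105 + 35.54667/60 = 105.5924444
E → positive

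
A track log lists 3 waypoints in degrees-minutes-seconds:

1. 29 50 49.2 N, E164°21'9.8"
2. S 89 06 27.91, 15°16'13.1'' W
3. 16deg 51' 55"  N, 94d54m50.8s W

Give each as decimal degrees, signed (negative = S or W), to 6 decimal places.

1. 29.847000, 164.352722
2. -89.107753, -15.270306
3. 16.865278, -94.914111

Point 1:
  φ: 50′ + 49.2″ = 50.82000′; 29 + 50.82000/60 = 29.8470000
  N ⇒ keep positive
  Longitude: 21′ + 9.8″ = 21.16333′; 164 + 21.16333/60 = 164.3527222
  E ⇒ keep positive
Point 2:
  Lat: 6′ + 27.91″ = 6.46517′; 89 + 6.46517/60 = 89.1077528
  hemisphere S, so the sign is −
  λ: 15° + 16/60 + 13.1/3600 = 15 + 0.266667 + 0.003639 = 15.2703056
  hemisphere W, so the sign is −
Point 3:
  Latitude: 16 + 51/60 + 55/3600 = 16.8652778
  N ⇒ keep positive
  λ: 94° + 54/60 + 50.8/3600 = 94 + 0.900000 + 0.014111 = 94.9141111
  W ⇒ negate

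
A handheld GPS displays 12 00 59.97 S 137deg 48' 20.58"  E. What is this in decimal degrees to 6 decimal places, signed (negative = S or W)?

-12.016658, 137.805717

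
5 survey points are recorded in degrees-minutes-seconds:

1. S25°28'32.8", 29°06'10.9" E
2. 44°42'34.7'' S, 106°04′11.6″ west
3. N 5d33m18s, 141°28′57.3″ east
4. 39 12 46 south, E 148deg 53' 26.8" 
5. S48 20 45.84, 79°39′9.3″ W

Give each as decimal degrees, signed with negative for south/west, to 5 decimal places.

1. -25.47578, 29.10303
2. -44.70964, -106.06989
3. 5.55500, 141.48258
4. -39.21278, 148.89078
5. -48.34607, -79.65258

Point 1:
  Latitude: 25 + 28/60 + 32.8/3600 = 25.475778
  S → negative
  Lon: 6′ + 10.9″ = 6.18167′; 29 + 6.18167/60 = 29.103028
  E ⇒ keep positive
Point 2:
  Lat: 44 + 42/60 + 34.7/3600 = 44.709639
  S ⇒ negate
  λ: 4′ + 11.6″ = 4.19333′; 106 + 4.19333/60 = 106.069889
  hemisphere W, so the sign is −
Point 3:
  Lat: 33′ + 18″ = 33.30000′; 5 + 33.30000/60 = 5.555000
  N ⇒ keep positive
  Lon: 141 + 28/60 + 57.3/3600 = 141.482583
  E ⇒ keep positive
Point 4:
  φ: 39 + 12/60 + 46/3600 = 39.212778
  hemisphere S, so the sign is −
  Lon: 148° + 53/60 + 26.8/3600 = 148 + 0.883333 + 0.007444 = 148.890778
  E ⇒ keep positive
Point 5:
  φ: 48° + 20/60 + 45.84/3600 = 48 + 0.333333 + 0.012733 = 48.346067
  S → negative
  Lon: 79 + 39/60 + 9.3/3600 = 79.652583
  hemisphere W, so the sign is −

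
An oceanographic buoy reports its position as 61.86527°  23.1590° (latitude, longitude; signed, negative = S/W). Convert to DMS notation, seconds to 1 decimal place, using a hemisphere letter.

61°51′55.0″ N, 23°09′32.4″ E

φ: 0.865270° → 51.91620′; 0.91620 × 60 = 54.972″
Longitude: 0.159000 × 60 = 9.54000′ → 9′, remainder × 60 = 32.400″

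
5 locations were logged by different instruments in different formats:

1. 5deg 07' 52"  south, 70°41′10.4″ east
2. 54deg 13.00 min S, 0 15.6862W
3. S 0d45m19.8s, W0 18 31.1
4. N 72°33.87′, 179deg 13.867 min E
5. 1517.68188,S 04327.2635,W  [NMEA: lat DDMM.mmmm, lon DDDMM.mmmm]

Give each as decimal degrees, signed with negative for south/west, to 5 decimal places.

1. -5.13111, 70.68622
2. -54.21667, -0.26144
3. -0.75550, -0.30864
4. 72.56450, 179.23112
5. -15.29470, -43.45439

Point 1:
  Latitude: 7′ + 52″ = 7.86667′; 5 + 7.86667/60 = 5.131111
  S → negative
  Lon: 70° + 41/60 + 10.4/3600 = 70 + 0.683333 + 0.002889 = 70.686222
  E → positive
Point 2:
  Latitude: 54 + 13/60 = 54.216667
  S → negative
  Longitude: 15.6862′ = 0.261437°; total 0.261437
  W → negative
Point 3:
  Latitude: 0 + 45/60 + 19.8/3600 = 0.755500
  S → negative
  λ: 0° + 18/60 + 31.1/3600 = 0 + 0.300000 + 0.008639 = 0.308639
  hemisphere W, so the sign is −
Point 4:
  Lat: 72 + 33.87/60 = 72.564500
  N ⇒ keep positive
  Longitude: 179 + 13.867/60 = 179.231117
  E → positive
Point 5:
  Lat: degrees = first 2 digits = 15, minutes = 17.68188; 15 + 17.68188/60 = 15.294698
  S ⇒ negate
  Longitude: split at 3 digits → 043° and 27.2635′; 43 + 27.2635/60 = 43.454392
  hemisphere W, so the sign is −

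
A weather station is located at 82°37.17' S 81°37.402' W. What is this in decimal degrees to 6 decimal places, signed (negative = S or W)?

Latitude: 37.17′ = 0.619500°; total 82.6195000
S ⇒ negate
Longitude: 37.402′ = 0.623367°; total 81.6233667
W → negative

-82.619500, -81.623367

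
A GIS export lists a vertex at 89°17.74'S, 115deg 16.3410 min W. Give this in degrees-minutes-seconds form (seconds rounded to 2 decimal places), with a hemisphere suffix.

Lat: fractional minutes 0.74000 × 60 = 44.4000″
Longitude: fractional minutes 0.34100 × 60 = 20.4600″

89°17′44.40″ S, 115°16′20.46″ W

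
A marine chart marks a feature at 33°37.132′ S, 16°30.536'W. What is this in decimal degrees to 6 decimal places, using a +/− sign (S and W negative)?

φ: 37.132′ = 0.618867°; total 33.6188667
hemisphere S, so the sign is −
Lon: 16 + 30.536/60 = 16.5089333
hemisphere W, so the sign is −

-33.618867, -16.508933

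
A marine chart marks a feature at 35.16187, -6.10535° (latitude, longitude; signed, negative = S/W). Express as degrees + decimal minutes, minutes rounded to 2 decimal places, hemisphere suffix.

35° 9.71′ N, 6° 6.32′ W

Lat: fractional part 0.161870 → 9.7122 minutes
Longitude is negative → W; |value| = 6.105350
Lon: 6° + 0.105350 × 60 = 6° 6.3210′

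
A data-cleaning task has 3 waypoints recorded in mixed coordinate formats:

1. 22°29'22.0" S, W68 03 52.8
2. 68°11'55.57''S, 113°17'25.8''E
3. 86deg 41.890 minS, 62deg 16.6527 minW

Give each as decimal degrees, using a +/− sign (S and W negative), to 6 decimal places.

1. -22.489444, -68.064667
2. -68.198769, 113.290500
3. -86.698167, -62.277545

Point 1:
  Lat: 22° + 29/60 + 22/3600 = 22 + 0.483333 + 0.006111 = 22.4894444
  S ⇒ negate
  Lon: 68° + 3/60 + 52.8/3600 = 68 + 0.050000 + 0.014667 = 68.0646667
  W → negative
Point 2:
  φ: 68° + 11/60 + 55.57/3600 = 68 + 0.183333 + 0.015436 = 68.1987694
  S → negative
  Longitude: 113° + 17/60 + 25.8/3600 = 113 + 0.283333 + 0.007167 = 113.2905000
  E ⇒ keep positive
Point 3:
  φ: 86 + 41.89/60 = 86.6981667
  S ⇒ negate
  Lon: 62 + 16.6527/60 = 62.2775450
  hemisphere W, so the sign is −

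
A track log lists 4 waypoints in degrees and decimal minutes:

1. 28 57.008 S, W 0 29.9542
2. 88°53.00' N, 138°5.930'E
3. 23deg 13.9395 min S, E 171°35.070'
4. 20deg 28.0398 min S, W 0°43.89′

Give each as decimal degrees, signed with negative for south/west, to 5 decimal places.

Point 1:
  Lat: 57.008′ = 0.950133°; total 28.950133
  S ⇒ negate
  Longitude: 0 + 29.9542/60 = 0.499237
  hemisphere W, so the sign is −
Point 2:
  Lat: 88 + 53/60 = 88.883333
  N → positive
  Lon: 5.93′ = 0.098833°; total 138.098833
  E ⇒ keep positive
Point 3:
  Latitude: 23 + 13.9395/60 = 23.232325
  hemisphere S, so the sign is −
  λ: 171 + 35.07/60 = 171.584500
  E ⇒ keep positive
Point 4:
  Latitude: 28.0398′ = 0.467330°; total 20.467330
  S → negative
  λ: 0 + 43.89/60 = 0.731500
  W → negative

1. -28.95013, -0.49924
2. 88.88333, 138.09883
3. -23.23233, 171.58450
4. -20.46733, -0.73150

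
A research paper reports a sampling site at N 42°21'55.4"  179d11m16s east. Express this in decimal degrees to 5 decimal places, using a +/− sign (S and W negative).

42.36539, 179.18778

φ: 42° + 21/60 + 55.4/3600 = 42 + 0.350000 + 0.015389 = 42.365389
N → positive
λ: 11′ + 16″ = 11.26667′; 179 + 11.26667/60 = 179.187778
E ⇒ keep positive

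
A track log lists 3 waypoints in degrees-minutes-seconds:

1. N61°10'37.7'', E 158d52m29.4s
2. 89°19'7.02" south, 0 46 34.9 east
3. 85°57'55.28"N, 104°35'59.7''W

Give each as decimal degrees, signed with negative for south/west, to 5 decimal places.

Point 1:
  Lat: 10′ + 37.7″ = 10.62833′; 61 + 10.62833/60 = 61.177139
  N ⇒ keep positive
  λ: 52′ + 29.4″ = 52.49000′; 158 + 52.49000/60 = 158.874833
  E → positive
Point 2:
  Lat: 89° + 19/60 + 7.02/3600 = 89 + 0.316667 + 0.001950 = 89.318617
  S ⇒ negate
  Lon: 0 + 46/60 + 34.9/3600 = 0.776361
  E → positive
Point 3:
  Lat: 57′ + 55.28″ = 57.92133′; 85 + 57.92133/60 = 85.965356
  N → positive
  λ: 35′ + 59.7″ = 35.99500′; 104 + 35.99500/60 = 104.599917
  W ⇒ negate

1. 61.17714, 158.87483
2. -89.31862, 0.77636
3. 85.96536, -104.59992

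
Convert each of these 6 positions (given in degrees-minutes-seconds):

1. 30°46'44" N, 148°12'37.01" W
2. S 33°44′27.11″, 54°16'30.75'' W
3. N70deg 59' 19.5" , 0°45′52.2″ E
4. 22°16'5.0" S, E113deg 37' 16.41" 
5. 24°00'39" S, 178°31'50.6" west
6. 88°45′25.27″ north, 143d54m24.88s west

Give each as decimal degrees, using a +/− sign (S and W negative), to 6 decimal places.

1. 30.778889, -148.210281
2. -33.740864, -54.275208
3. 70.988750, 0.764500
4. -22.268056, 113.621225
5. -24.010833, -178.530722
6. 88.757019, -143.906911

Point 1:
  Lat: 30° + 46/60 + 44/3600 = 30 + 0.766667 + 0.012222 = 30.7788889
  N → positive
  Longitude: 12′ + 37.01″ = 12.61683′; 148 + 12.61683/60 = 148.2102806
  W ⇒ negate
Point 2:
  Lat: 33 + 44/60 + 27.11/3600 = 33.7408639
  S → negative
  Lon: 16′ + 30.75″ = 16.51250′; 54 + 16.51250/60 = 54.2752083
  W → negative
Point 3:
  Lat: 59′ + 19.5″ = 59.32500′; 70 + 59.32500/60 = 70.9887500
  N ⇒ keep positive
  λ: 0° + 45/60 + 52.2/3600 = 0 + 0.750000 + 0.014500 = 0.7645000
  E → positive
Point 4:
  φ: 16′ + 5″ = 16.08333′; 22 + 16.08333/60 = 22.2680556
  hemisphere S, so the sign is −
  λ: 113 + 37/60 + 16.41/3600 = 113.6212250
  E → positive
Point 5:
  Lat: 24° + 0/60 + 39/3600 = 24 + 0.000000 + 0.010833 = 24.0108333
  S → negative
  λ: 178° + 31/60 + 50.6/3600 = 178 + 0.516667 + 0.014056 = 178.5307222
  W → negative
Point 6:
  Latitude: 45′ + 25.27″ = 45.42117′; 88 + 45.42117/60 = 88.7570194
  N → positive
  λ: 143° + 54/60 + 24.88/3600 = 143 + 0.900000 + 0.006911 = 143.9069111
  hemisphere W, so the sign is −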